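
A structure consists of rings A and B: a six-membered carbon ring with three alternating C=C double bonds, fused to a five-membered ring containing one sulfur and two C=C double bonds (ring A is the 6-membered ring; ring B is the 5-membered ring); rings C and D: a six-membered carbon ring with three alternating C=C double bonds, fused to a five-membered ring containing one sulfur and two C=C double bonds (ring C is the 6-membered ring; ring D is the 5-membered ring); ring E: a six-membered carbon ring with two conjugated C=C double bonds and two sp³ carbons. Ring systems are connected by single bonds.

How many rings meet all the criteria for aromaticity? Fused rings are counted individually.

4

Rings A and B form a fused bicyclic system (with one sulfur) with 9 sp² atoms and 10 π electrons from ring double bonds plus a heteroatom lone pair. 10 = 4(2)+2, so the system is aromatic and both rings count as aromatic (benzothiophene).
Rings C and D form a fused bicyclic system (with one sulfur) with 9 sp² atoms and 10 π electrons from ring double bonds plus a heteroatom lone pair. 10 = 4(2)+2, so the system is aromatic and both rings count as aromatic (benzothiophene).
Ring E has two sp³ carbons, so it is not fully conjugated — not aromatic (1,3-cyclohexadiene).
Aromatic: A, B, C, D. Total: 4.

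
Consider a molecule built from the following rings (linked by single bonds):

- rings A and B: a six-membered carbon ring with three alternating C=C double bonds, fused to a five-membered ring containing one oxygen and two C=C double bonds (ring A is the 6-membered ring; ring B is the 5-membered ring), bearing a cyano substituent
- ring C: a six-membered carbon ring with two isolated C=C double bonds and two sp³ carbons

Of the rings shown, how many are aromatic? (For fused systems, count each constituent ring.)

Rings A and B form a fused bicyclic system (with one oxygen) with 9 sp² atoms and 10 π electrons from ring double bonds plus a heteroatom lone pair. 10 = 4(2)+2, so the system is aromatic and both rings count as aromatic (benzofuran).
Ring C has two sp³ carbons, so it is not fully conjugated — not aromatic (1,4-cyclohexadiene).
Aromatic: A, B. Total: 2.

2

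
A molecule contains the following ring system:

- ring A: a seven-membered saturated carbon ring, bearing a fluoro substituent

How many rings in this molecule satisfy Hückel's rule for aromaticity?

Ring A has only sp³ atoms, so it is not fully conjugated — not aromatic (cycloheptane).

0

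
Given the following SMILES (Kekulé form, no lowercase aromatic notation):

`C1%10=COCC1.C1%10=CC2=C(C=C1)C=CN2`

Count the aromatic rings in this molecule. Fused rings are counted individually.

2

The SMILES encodes a five-membered ring of four carbons and one oxygen, with one C=C double bond and two sp³ carbons; a six-membered carbon ring with three alternating C=C double bonds, fused to a five-membered ring containing one N–H nitrogen and two C=C double bonds.
The 5-membered ring with one oxygen has two sp³ carbons, so it is not fully conjugated — not aromatic (2,3-dihydrofuran).
The fused 6/5-membered bicyclic (with one N–H) is a single π system with 9 sp² atoms and 10 π electrons from ring double bonds plus a heteroatom lone pair. 10 = 4(2)+2, so the system is aromatic and both rings count as aromatic (indole).
2 of the 3 rings are aromatic. Total: 2.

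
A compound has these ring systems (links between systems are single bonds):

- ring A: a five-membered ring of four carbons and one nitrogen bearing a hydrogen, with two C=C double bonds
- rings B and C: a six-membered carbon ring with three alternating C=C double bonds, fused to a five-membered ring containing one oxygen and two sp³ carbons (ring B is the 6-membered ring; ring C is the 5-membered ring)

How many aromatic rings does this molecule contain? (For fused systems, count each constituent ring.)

Ring A is fully conjugated (every ring atom contributes a p orbital); 2 ring double bonds (4 π electrons) plus a heteroatom lone pair (2) give 6 π electrons. Since 6 = 4n+2 (n=1), ring A is aromatic (pyrrole).
Ring B is planar and fully conjugated; 3 ring double bonds give 6 π electrons. 6 = 4(1)+2, so ring B is aromatic (benzene ring).
Ring C has two sp³ carbons, so it is not fully conjugated — not aromatic (oxolane ring).
Aromatic: A, B. Total: 2.

2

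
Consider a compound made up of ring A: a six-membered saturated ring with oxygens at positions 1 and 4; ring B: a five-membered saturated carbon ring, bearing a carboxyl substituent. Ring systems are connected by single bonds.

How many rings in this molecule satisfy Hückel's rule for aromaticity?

0

Ring A has only sp³ atoms, so it is not fully conjugated — not aromatic (1,4-dioxane).
Ring B has only sp³ atoms, so it is not fully conjugated — not aromatic (cyclopentane).
No ring is aromatic. Total: 0.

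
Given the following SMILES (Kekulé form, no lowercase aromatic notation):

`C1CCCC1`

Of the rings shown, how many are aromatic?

The SMILES encodes a five-membered saturated carbon ring.
The 5-membered ring has only sp³ atoms, so it is not fully conjugated — not aromatic (cyclopentane).

0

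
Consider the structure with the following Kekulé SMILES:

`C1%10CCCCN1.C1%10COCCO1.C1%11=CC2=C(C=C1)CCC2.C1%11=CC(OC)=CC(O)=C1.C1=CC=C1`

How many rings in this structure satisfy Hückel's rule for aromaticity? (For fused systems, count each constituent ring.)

The SMILES encodes a six-membered saturated ring of five carbons and one N–H nitrogen; a six-membered saturated ring with oxygens at positions 1 and 4; a six-membered carbon ring with three alternating C=C double bonds, fused to a saturated five-membered carbon ring; a six-membered carbon ring with three alternating C=C double bonds; a four-membered carbon ring with two alternating C=C double bonds.
The 6-membered ring with one N–H has only sp³ atoms, so it is not fully conjugated — not aromatic (piperidine).
The 6-membered ring with two oxygens (1,4) has only sp³ atoms, so it is not fully conjugated — not aromatic (1,4-dioxane).
The 6-membered ring is planar and fully conjugated; 3 ring double bonds give 6 π electrons. That satisfies 4n+2 with n=1, so it is aromatic (benzene ring).
The 5-membered ring has three sp³ carbons, so it is not fully conjugated — not aromatic (cyclopentane ring).
The second 6-membered ring is fully conjugated (every ring atom contributes a p orbital); 3 ring double bonds give 6 π electrons. That satisfies 4n+2 with n=1, so it is aromatic (benzene).
The 4-membered ring has only sp² ring atoms; a planar conformation would have a fully conjugated π system of 4 electrons. But 4 = 4(1), which is 4n not 4n+2, so it is not aromatic (cyclobutadiene) — cyclobutadiene is antiaromatic and distorts to a rectangle.
2 of the 6 rings are aromatic. Total: 2.

2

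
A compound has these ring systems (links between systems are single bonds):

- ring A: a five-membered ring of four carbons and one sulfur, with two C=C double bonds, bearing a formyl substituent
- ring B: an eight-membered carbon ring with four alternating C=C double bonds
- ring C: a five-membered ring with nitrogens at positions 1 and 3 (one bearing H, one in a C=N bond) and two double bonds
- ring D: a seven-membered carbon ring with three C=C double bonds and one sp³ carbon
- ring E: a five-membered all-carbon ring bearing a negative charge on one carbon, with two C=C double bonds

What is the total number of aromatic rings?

3

Ring A has a continuous p-orbital overlap around the ring; 2 ring double bonds (4 π electrons) plus a heteroatom lone pair (2) give 6 π electrons. That satisfies 4n+2 with n=1, so ring A is aromatic (thiophene).
Ring B has only sp² ring atoms; a planar conformation would have a fully conjugated π system of 8 electrons. But 8 = 4(2), which is 4n not 4n+2, so ring B is not aromatic (cyclooctatetraene) — cyclooctatetraene distorts into a non-planar tub to avoid antiaromaticity.
Ring C is planar and fully conjugated; 2 ring double bonds (4 π electrons) plus a heteroatom lone pair (2) give 6 π electrons. That satisfies 4n+2 with n=1, so ring C is aromatic (imidazole).
Ring D has one sp³ carbon, so it is not fully conjugated — not aromatic (cycloheptatriene).
Ring E has a continuous p-orbital overlap around the ring; 2 ring double bonds (4 π electrons) plus the carbanion lone pair (2) give 6 π electrons. That satisfies 4n+2 with n=1, so ring E is aromatic (cyclopentadienyl anion).
Aromatic: A, C, E. Total: 3.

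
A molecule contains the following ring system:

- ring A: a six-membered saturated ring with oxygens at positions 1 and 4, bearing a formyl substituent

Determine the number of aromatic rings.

0

Ring A has only sp³ atoms, so it is not fully conjugated — not aromatic (1,4-dioxane).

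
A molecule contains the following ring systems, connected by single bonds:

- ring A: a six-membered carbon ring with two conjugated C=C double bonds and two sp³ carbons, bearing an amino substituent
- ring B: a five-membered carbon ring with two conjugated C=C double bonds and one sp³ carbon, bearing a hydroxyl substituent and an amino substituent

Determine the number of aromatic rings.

Ring A has two sp³ carbons, so it is not fully conjugated — not aromatic (1,3-cyclohexadiene).
Ring B has one sp³ carbon, so it is not fully conjugated — not aromatic (cyclopentadiene).
No ring is aromatic. Total: 0.

0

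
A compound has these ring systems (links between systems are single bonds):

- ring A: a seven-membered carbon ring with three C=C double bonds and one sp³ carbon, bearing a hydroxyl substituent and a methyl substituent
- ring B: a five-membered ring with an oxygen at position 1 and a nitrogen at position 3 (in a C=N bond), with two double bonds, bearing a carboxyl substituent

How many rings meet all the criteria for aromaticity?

1

Ring A has one sp³ carbon, so it is not fully conjugated — not aromatic (cycloheptatriene).
Ring B has a continuous p-orbital overlap around the ring; 2 ring double bonds (4 π electrons) plus a heteroatom lone pair (2) give 6 π electrons. 6 = 4(1)+2, so ring B is aromatic (oxazole).
Aromatic: B. Total: 1.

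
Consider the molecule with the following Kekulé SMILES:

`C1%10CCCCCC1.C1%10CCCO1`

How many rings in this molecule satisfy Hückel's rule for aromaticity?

The SMILES encodes a seven-membered saturated carbon ring; a five-membered saturated ring of four carbons and one oxygen.
The 7-membered ring has only sp³ atoms, so it is not fully conjugated — not aromatic (cycloheptane).
The 5-membered ring with one oxygen has only sp³ atoms, so it is not fully conjugated — not aromatic (tetrahydrofuran).
None of the rings are aromatic. Total: 0.

0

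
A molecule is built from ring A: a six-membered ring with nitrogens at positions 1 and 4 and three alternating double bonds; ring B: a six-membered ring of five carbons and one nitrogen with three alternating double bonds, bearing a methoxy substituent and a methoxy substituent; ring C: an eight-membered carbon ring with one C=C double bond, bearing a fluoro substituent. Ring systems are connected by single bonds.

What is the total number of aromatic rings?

Ring A has a continuous p-orbital overlap around the ring; 3 ring double bonds give 6 π electrons. 6 = 4(1)+2, so ring A is aromatic (pyrazine).
Ring B is planar and fully conjugated; 3 ring double bonds give 6 π electrons. Since 6 = 4n+2 (n=1), ring B is aromatic (pyridine).
Ring C has six sp³ carbons, so it is not fully conjugated — not aromatic (cyclooctene).
Aromatic: A, B. Total: 2.

2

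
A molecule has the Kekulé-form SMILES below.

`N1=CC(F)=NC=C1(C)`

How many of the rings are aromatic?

1

The SMILES encodes a six-membered ring with nitrogens at positions 1 and 4 and three alternating double bonds.
The 6-membered ring with two nitrogens (1,4) is planar and fully conjugated; 3 ring double bonds give 6 π electrons. Since 6 = 4n+2 (n=1), it is aromatic (pyrazine).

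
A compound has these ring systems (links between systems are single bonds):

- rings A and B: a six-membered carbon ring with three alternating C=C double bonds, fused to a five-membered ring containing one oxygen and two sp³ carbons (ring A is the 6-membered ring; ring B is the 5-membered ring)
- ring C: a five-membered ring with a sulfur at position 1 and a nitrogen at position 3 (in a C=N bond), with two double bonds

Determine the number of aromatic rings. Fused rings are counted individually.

2

Ring A is planar and fully conjugated; 3 ring double bonds give 6 π electrons. 6 = 4(1)+2, so ring A is aromatic (benzene ring).
Ring B has two sp³ carbons, so it is not fully conjugated — not aromatic (oxolane ring).
Ring C is planar and fully conjugated; 2 ring double bonds (4 π electrons) plus a heteroatom lone pair (2) give 6 π electrons. 6 = 4(1)+2, so ring C is aromatic (thiazole).
Aromatic: A, C. Total: 2.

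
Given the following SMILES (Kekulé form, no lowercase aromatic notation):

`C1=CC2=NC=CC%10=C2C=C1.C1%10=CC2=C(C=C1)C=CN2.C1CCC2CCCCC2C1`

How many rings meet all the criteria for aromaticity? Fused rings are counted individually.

The SMILES encodes two fused six-membered rings, each with three alternating double bonds; one ring is all carbon and the other has one ring nitrogen; a six-membered carbon ring with three alternating C=C double bonds, fused to a five-membered ring containing one N–H nitrogen and two C=C double bonds; two fused six-membered saturated carbon rings.
The fused 6/6-membered bicyclic (with one nitrogen) is a single π system with 10 sp² atoms and 10 π electrons from ring double bonds. 10 = 4(2)+2, so the system is aromatic and both rings count as aromatic (quinoline).
The fused 6/5-membered bicyclic (with one N–H) is a single π system with 9 sp² atoms and 10 π electrons from ring double bonds plus a heteroatom lone pair. 10 = 4(2)+2, so the system is aromatic and both rings count as aromatic (indole).
The 6-membered ring has only sp³ atoms, so it is not fully conjugated — not aromatic (cyclohexane ring).
The second 6-membered ring has only sp³ atoms, so it is not fully conjugated — not aromatic (cyclohexane ring).
4 of the 6 rings are aromatic. Total: 4.

4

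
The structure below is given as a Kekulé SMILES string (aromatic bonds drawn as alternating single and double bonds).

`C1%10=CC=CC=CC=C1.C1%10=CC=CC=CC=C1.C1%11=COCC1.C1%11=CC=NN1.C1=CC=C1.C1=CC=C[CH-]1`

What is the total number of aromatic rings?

The SMILES encodes an eight-membered carbon ring with four alternating C=C double bonds; an eight-membered carbon ring with four alternating C=C double bonds; a five-membered ring of four carbons and one oxygen, with one C=C double bond and two sp³ carbons; a five-membered ring with two adjacent nitrogens (one bearing H, one in a double bond) and two double bonds; a four-membered carbon ring with two alternating C=C double bonds; a five-membered all-carbon ring bearing a negative charge on one carbon, with two C=C double bonds.
The 8-membered ring has only sp² ring atoms; a planar conformation would have a fully conjugated π system of 8 electrons. But 8 = 4(2), which is 4n not 4n+2, so it is not aromatic (cyclooctatetraene) — cyclooctatetraene distorts into a non-planar tub to avoid antiaromaticity.
The second 8-membered ring has only sp² ring atoms; a planar conformation would have a fully conjugated π system of 8 electrons. But 8 = 4(2), which is 4n not 4n+2, so it is not aromatic (cyclooctatetraene) — cyclooctatetraene distorts into a non-planar tub to avoid antiaromaticity.
The 5-membered ring with one oxygen has two sp³ carbons, so it is not fully conjugated — not aromatic (2,3-dihydrofuran).
The 5-membered ring with two adjacent nitrogens (one N–H, one =N–) has a continuous p-orbital overlap around the ring; 2 ring double bonds (4 π electrons) plus a heteroatom lone pair (2) give 6 π electrons. 6 = 4(1)+2, so it is aromatic (pyrazole).
The 4-membered ring has only sp² ring atoms; a planar conformation would have a fully conjugated π system of 4 electrons. But 4 = 4(1), which is 4n not 4n+2, so it is not aromatic (cyclobutadiene) — cyclobutadiene is antiaromatic and distorts to a rectangle.
The 5-membered ring is fully conjugated (every ring atom contributes a p orbital); 2 ring double bonds (4 π electrons) plus the carbanion lone pair (2) give 6 π electrons. Since 6 = 4n+2 (n=1), it is aromatic (cyclopentadienyl anion).
2 of the 6 rings are aromatic. Total: 2.

2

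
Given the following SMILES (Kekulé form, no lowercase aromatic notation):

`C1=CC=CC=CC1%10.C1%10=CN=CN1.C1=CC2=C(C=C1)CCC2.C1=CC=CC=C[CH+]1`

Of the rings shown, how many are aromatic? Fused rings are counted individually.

3

The SMILES encodes a seven-membered carbon ring with three C=C double bonds and one sp³ carbon; a five-membered ring with nitrogens at positions 1 and 3 (one bearing H, one in a C=N bond) and two double bonds; a six-membered carbon ring with three alternating C=C double bonds, fused to a saturated five-membered carbon ring; a seven-membered all-carbon ring bearing a positive charge on one carbon, with three C=C double bonds.
The 7-membered ring has one sp³ carbon, so it is not fully conjugated — not aromatic (cycloheptatriene).
The 5-membered ring with two nitrogens (one N–H, one =N–) has a continuous p-orbital overlap around the ring; 2 ring double bonds (4 π electrons) plus a heteroatom lone pair (2) give 6 π electrons. That satisfies 4n+2 with n=1, so it is aromatic (imidazole).
The 6-membered ring is fully conjugated (every ring atom contributes a p orbital); 3 ring double bonds give 6 π electrons. That satisfies 4n+2 with n=1, so it is aromatic (benzene ring).
The 5-membered ring has three sp³ carbons, so it is not fully conjugated — not aromatic (cyclopentane ring).
The second 7-membered ring has a continuous p-orbital overlap around the ring; 3 ring double bonds (6 π electrons) plus the carbocation's empty p orbital (0, but keeps the ring conjugated) give 6 π electrons. Since 6 = 4n+2 (n=1), it is aromatic (tropylium cation).
3 of the 5 rings are aromatic. Total: 3.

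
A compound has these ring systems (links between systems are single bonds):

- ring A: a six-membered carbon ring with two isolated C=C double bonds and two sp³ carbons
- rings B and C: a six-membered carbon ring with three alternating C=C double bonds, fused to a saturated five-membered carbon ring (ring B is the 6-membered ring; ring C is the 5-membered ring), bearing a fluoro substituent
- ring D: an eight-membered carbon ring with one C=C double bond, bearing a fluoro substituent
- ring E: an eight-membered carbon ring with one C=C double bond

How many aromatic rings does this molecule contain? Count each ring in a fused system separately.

Ring A has two sp³ carbons, so it is not fully conjugated — not aromatic (1,4-cyclohexadiene).
Ring B has a continuous p-orbital overlap around the ring; 3 ring double bonds give 6 π electrons. 6 = 4(1)+2, so ring B is aromatic (benzene ring).
Ring C has three sp³ carbons, so it is not fully conjugated — not aromatic (cyclopentane ring).
Ring D has six sp³ carbons, so it is not fully conjugated — not aromatic (cyclooctene).
Ring E has six sp³ carbons, so it is not fully conjugated — not aromatic (cyclooctene).
Aromatic: B. Total: 1.

1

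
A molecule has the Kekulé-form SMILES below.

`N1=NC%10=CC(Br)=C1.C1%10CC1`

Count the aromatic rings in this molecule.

1

The SMILES encodes a six-membered ring with two adjacent nitrogens and three alternating double bonds; a three-membered saturated carbon ring.
The 6-membered ring with two nitrogens (1,2) has a continuous p-orbital overlap around the ring; 3 ring double bonds give 6 π electrons. That satisfies 4n+2 with n=1, so it is aromatic (pyridazine).
The 3-membered ring has only sp³ atoms, so it is not fully conjugated — not aromatic (cyclopropane).
1 of the 2 rings is aromatic. Total: 1.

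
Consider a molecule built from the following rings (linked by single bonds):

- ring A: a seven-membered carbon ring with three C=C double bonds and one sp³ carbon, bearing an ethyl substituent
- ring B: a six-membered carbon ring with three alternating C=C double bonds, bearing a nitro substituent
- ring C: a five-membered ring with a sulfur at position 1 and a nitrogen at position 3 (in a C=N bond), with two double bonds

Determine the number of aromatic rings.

2

Ring A has one sp³ carbon, so it is not fully conjugated — not aromatic (cycloheptatriene).
Ring B has a continuous p-orbital overlap around the ring; 3 ring double bonds give 6 π electrons. That satisfies 4n+2 with n=1, so ring B is aromatic (benzene).
Ring C is planar and fully conjugated; 2 ring double bonds (4 π electrons) plus a heteroatom lone pair (2) give 6 π electrons. 6 = 4(1)+2, so ring C is aromatic (thiazole).
Aromatic: B, C. Total: 2.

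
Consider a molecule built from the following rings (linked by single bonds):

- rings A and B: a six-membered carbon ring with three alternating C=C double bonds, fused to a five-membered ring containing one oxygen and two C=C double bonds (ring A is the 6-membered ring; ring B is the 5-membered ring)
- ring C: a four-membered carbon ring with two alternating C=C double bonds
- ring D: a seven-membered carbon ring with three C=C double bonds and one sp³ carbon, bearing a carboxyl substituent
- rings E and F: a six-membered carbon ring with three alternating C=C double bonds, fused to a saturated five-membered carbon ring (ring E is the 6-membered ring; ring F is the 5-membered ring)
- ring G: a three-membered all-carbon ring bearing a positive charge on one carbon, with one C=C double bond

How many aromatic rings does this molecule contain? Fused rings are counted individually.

Rings A and B form a fused bicyclic system (with one oxygen) with 9 sp² atoms and 10 π electrons from ring double bonds plus a heteroatom lone pair. 10 = 4(2)+2, so the system is aromatic and both rings count as aromatic (benzofuran).
Ring C has only sp² ring atoms; a planar conformation would have a fully conjugated π system of 4 electrons. But 4 = 4(1), which is 4n not 4n+2, so ring C is not aromatic (cyclobutadiene) — cyclobutadiene is antiaromatic and distorts to a rectangle.
Ring D has one sp³ carbon, so it is not fully conjugated — not aromatic (cycloheptatriene).
Ring E is planar and fully conjugated; 3 ring double bonds give 6 π electrons. Since 6 = 4n+2 (n=1), ring E is aromatic (benzene ring).
Ring F has three sp³ carbons, so it is not fully conjugated — not aromatic (cyclopentane ring).
Ring G is fully conjugated (every ring atom contributes a p orbital); 1 ring double bond (2 π electrons) plus the carbocation's empty p orbital (0, but keeps the ring conjugated) give 2 π electrons. That satisfies 4n+2 with n=0, so ring G is aromatic (cyclopropenyl cation).
Aromatic: A, B, E, G. Total: 4.

4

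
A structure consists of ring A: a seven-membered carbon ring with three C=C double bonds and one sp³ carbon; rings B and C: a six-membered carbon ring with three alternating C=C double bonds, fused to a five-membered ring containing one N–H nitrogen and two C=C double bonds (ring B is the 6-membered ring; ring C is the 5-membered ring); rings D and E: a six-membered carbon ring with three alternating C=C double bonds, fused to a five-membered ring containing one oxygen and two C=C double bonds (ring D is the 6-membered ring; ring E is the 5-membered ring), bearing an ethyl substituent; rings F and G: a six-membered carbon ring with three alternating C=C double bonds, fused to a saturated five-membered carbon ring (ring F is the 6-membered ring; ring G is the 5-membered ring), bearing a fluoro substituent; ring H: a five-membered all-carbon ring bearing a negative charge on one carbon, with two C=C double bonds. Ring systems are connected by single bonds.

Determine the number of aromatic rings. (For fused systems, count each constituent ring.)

6

Ring A has one sp³ carbon, so it is not fully conjugated — not aromatic (cycloheptatriene).
Rings B and C form a fused bicyclic system (with one N–H) with 9 sp² atoms and 10 π electrons from ring double bonds plus a heteroatom lone pair. 10 = 4(2)+2, so the system is aromatic and both rings count as aromatic (indole).
Rings D and E form a fused bicyclic system (with one oxygen) with 9 sp² atoms and 10 π electrons from ring double bonds plus a heteroatom lone pair. 10 = 4(2)+2, so the system is aromatic and both rings count as aromatic (benzofuran).
Ring F has a continuous p-orbital overlap around the ring; 3 ring double bonds give 6 π electrons. That satisfies 4n+2 with n=1, so ring F is aromatic (benzene ring).
Ring G has three sp³ carbons, so it is not fully conjugated — not aromatic (cyclopentane ring).
Ring H is planar and fully conjugated; 2 ring double bonds (4 π electrons) plus the carbanion lone pair (2) give 6 π electrons. That satisfies 4n+2 with n=1, so ring H is aromatic (cyclopentadienyl anion).
Aromatic: B, C, D, E, F, H. Total: 6.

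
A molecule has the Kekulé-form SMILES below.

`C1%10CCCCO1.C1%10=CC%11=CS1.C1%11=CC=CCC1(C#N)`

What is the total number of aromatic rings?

The SMILES encodes a six-membered saturated ring of five carbons and one oxygen; a five-membered ring of four carbons and one sulfur, with two C=C double bonds; a six-membered carbon ring with two conjugated C=C double bonds and two sp³ carbons.
The 6-membered ring with one oxygen has only sp³ atoms, so it is not fully conjugated — not aromatic (tetrahydropyran).
The 5-membered ring with one sulfur is fully conjugated (every ring atom contributes a p orbital); 2 ring double bonds (4 π electrons) plus a heteroatom lone pair (2) give 6 π electrons. Since 6 = 4n+2 (n=1), it is aromatic (thiophene).
The 6-membered ring has two sp³ carbons, so it is not fully conjugated — not aromatic (1,3-cyclohexadiene).
1 of the 3 rings is aromatic. Total: 1.

1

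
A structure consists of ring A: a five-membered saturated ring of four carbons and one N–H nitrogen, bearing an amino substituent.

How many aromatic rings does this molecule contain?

0

Ring A has only sp³ atoms, so it is not fully conjugated — not aromatic (pyrrolidine).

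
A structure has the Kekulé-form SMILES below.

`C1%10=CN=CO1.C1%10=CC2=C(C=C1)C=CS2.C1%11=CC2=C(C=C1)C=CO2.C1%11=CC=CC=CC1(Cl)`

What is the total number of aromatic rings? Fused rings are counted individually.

The SMILES encodes a five-membered ring with an oxygen at position 1 and a nitrogen at position 3 (in a C=N bond), with two double bonds; a six-membered carbon ring with three alternating C=C double bonds, fused to a five-membered ring containing one sulfur and two C=C double bonds; a six-membered carbon ring with three alternating C=C double bonds, fused to a five-membered ring containing one oxygen and two C=C double bonds; a seven-membered carbon ring with three C=C double bonds and one sp³ carbon.
The 5-membered ring with one oxygen and one =N– has a continuous p-orbital overlap around the ring; 2 ring double bonds (4 π electrons) plus a heteroatom lone pair (2) give 6 π electrons. Since 6 = 4n+2 (n=1), it is aromatic (oxazole).
The fused 6/5-membered bicyclic (with one sulfur) is a single π system with 9 sp² atoms and 10 π electrons from ring double bonds plus a heteroatom lone pair. 10 = 4(2)+2, so the system is aromatic and both rings count as aromatic (benzothiophene).
The fused 6/5-membered bicyclic (with one oxygen) is a single π system with 9 sp² atoms and 10 π electrons from ring double bonds plus a heteroatom lone pair. 10 = 4(2)+2, so the system is aromatic and both rings count as aromatic (benzofuran).
The 7-membered ring has one sp³ carbon, so it is not fully conjugated — not aromatic (cycloheptatriene).
5 of the 6 rings are aromatic. Total: 5.

5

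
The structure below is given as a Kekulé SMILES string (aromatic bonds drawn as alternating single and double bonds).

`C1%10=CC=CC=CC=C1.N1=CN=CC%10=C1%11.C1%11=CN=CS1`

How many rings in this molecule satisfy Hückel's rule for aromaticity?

2

The SMILES encodes an eight-membered carbon ring with four alternating C=C double bonds; a six-membered ring with nitrogens at positions 1 and 3 and three alternating double bonds; a five-membered ring with a sulfur at position 1 and a nitrogen at position 3 (in a C=N bond), with two double bonds.
The 8-membered ring has only sp² ring atoms; a planar conformation would have a fully conjugated π system of 8 electrons. But 8 = 4(2), which is 4n not 4n+2, so it is not aromatic (cyclooctatetraene) — cyclooctatetraene distorts into a non-planar tub to avoid antiaromaticity.
The 6-membered ring with two nitrogens (1,3) has a continuous p-orbital overlap around the ring; 3 ring double bonds give 6 π electrons. That satisfies 4n+2 with n=1, so it is aromatic (pyrimidine).
The 5-membered ring with one sulfur and one =N– is fully conjugated (every ring atom contributes a p orbital); 2 ring double bonds (4 π electrons) plus a heteroatom lone pair (2) give 6 π electrons. 6 = 4(1)+2, so it is aromatic (thiazole).
2 of the 3 rings are aromatic. Total: 2.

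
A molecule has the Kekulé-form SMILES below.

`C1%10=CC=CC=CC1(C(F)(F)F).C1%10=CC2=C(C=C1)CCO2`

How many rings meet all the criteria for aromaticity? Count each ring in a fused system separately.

The SMILES encodes a seven-membered carbon ring with three C=C double bonds and one sp³ carbon; a six-membered carbon ring with three alternating C=C double bonds, fused to a five-membered ring containing one oxygen and two sp³ carbons.
The 7-membered ring has one sp³ carbon, so it is not fully conjugated — not aromatic (cycloheptatriene).
The 6-membered ring has a continuous p-orbital overlap around the ring; 3 ring double bonds give 6 π electrons. Since 6 = 4n+2 (n=1), it is aromatic (benzene ring).
The 5-membered ring with one oxygen has two sp³ carbons, so it is not fully conjugated — not aromatic (oxolane ring).
1 of the 3 rings is aromatic. Total: 1.

1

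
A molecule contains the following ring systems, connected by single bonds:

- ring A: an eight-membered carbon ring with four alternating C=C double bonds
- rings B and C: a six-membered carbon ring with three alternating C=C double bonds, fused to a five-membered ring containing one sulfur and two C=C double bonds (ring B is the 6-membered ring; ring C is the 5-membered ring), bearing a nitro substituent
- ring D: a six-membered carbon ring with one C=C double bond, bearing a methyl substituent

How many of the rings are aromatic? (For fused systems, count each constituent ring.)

Ring A has only sp² ring atoms; a planar conformation would have a fully conjugated π system of 8 electrons. But 8 = 4(2), which is 4n not 4n+2, so ring A is not aromatic (cyclooctatetraene) — cyclooctatetraene distorts into a non-planar tub to avoid antiaromaticity.
Rings B and C form a fused bicyclic system (with one sulfur) with 9 sp² atoms and 10 π electrons from ring double bonds plus a heteroatom lone pair. 10 = 4(2)+2, so the system is aromatic and both rings count as aromatic (benzothiophene).
Ring D has four sp³ carbons, so it is not fully conjugated — not aromatic (cyclohexene).
Aromatic: B, C. Total: 2.

2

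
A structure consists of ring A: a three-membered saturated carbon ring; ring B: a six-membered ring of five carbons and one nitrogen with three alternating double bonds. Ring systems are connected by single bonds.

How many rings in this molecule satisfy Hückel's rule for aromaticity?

1

Ring A has only sp³ atoms, so it is not fully conjugated — not aromatic (cyclopropane).
Ring B is planar and fully conjugated; 3 ring double bonds give 6 π electrons. That satisfies 4n+2 with n=1, so ring B is aromatic (pyridine).
Aromatic: B. Total: 1.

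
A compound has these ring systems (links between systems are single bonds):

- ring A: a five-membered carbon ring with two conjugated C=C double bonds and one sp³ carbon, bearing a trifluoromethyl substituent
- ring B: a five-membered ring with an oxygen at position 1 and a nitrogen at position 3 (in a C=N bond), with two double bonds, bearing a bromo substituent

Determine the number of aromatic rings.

1

Ring A has one sp³ carbon, so it is not fully conjugated — not aromatic (cyclopentadiene).
Ring B is planar and fully conjugated; 2 ring double bonds (4 π electrons) plus a heteroatom lone pair (2) give 6 π electrons. Since 6 = 4n+2 (n=1), ring B is aromatic (oxazole).
Aromatic: B. Total: 1.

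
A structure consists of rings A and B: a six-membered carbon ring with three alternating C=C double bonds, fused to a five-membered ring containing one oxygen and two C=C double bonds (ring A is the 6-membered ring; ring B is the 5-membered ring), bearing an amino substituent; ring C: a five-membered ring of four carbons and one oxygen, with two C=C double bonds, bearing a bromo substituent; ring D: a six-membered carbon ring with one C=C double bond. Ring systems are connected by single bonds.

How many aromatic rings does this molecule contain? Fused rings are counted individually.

3

Rings A and B form a fused bicyclic system (with one oxygen) with 9 sp² atoms and 10 π electrons from ring double bonds plus a heteroatom lone pair. 10 = 4(2)+2, so the system is aromatic and both rings count as aromatic (benzofuran).
Ring C has a continuous p-orbital overlap around the ring; 2 ring double bonds (4 π electrons) plus a heteroatom lone pair (2) give 6 π electrons. Since 6 = 4n+2 (n=1), ring C is aromatic (furan).
Ring D has four sp³ carbons, so it is not fully conjugated — not aromatic (cyclohexene).
Aromatic: A, B, C. Total: 3.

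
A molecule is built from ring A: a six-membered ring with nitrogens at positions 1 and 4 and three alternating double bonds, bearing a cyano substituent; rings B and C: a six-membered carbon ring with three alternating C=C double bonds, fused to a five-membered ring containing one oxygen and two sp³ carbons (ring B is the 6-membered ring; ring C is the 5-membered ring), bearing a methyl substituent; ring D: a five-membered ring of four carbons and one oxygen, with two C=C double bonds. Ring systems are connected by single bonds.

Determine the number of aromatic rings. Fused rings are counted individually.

Ring A is fully conjugated (every ring atom contributes a p orbital); 3 ring double bonds give 6 π electrons. That satisfies 4n+2 with n=1, so ring A is aromatic (pyrazine).
Ring B is fully conjugated (every ring atom contributes a p orbital); 3 ring double bonds give 6 π electrons. 6 = 4(1)+2, so ring B is aromatic (benzene ring).
Ring C has two sp³ carbons, so it is not fully conjugated — not aromatic (oxolane ring).
Ring D is fully conjugated (every ring atom contributes a p orbital); 2 ring double bonds (4 π electrons) plus a heteroatom lone pair (2) give 6 π electrons. 6 = 4(1)+2, so ring D is aromatic (furan).
Aromatic: A, B, D. Total: 3.

3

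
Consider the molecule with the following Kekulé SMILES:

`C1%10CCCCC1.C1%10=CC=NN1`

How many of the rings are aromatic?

The SMILES encodes a six-membered saturated carbon ring; a five-membered ring with two adjacent nitrogens (one bearing H, one in a double bond) and two double bonds.
The 6-membered ring has only sp³ atoms, so it is not fully conjugated — not aromatic (cyclohexane).
The 5-membered ring with two adjacent nitrogens (one N–H, one =N–) is fully conjugated (every ring atom contributes a p orbital); 2 ring double bonds (4 π electrons) plus a heteroatom lone pair (2) give 6 π electrons. That satisfies 4n+2 with n=1, so it is aromatic (pyrazole).
1 of the 2 rings is aromatic. Total: 1.

1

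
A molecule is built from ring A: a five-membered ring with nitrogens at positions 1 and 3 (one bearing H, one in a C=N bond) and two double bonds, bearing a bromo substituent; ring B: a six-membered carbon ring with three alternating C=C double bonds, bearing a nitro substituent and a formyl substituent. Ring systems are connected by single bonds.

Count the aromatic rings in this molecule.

Ring A is fully conjugated (every ring atom contributes a p orbital); 2 ring double bonds (4 π electrons) plus a heteroatom lone pair (2) give 6 π electrons. Since 6 = 4n+2 (n=1), ring A is aromatic (imidazole).
Ring B has a continuous p-orbital overlap around the ring; 3 ring double bonds give 6 π electrons. That satisfies 4n+2 with n=1, so ring B is aromatic (benzene).
Aromatic: A, B. Total: 2.

2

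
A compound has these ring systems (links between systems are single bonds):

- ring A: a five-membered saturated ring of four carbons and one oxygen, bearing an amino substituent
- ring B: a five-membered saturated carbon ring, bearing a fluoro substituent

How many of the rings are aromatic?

0

Ring A has only sp³ atoms, so it is not fully conjugated — not aromatic (tetrahydrofuran).
Ring B has only sp³ atoms, so it is not fully conjugated — not aromatic (cyclopentane).
No ring is aromatic. Total: 0.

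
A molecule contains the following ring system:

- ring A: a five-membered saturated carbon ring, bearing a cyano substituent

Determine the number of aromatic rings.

Ring A has only sp³ atoms, so it is not fully conjugated — not aromatic (cyclopentane).

0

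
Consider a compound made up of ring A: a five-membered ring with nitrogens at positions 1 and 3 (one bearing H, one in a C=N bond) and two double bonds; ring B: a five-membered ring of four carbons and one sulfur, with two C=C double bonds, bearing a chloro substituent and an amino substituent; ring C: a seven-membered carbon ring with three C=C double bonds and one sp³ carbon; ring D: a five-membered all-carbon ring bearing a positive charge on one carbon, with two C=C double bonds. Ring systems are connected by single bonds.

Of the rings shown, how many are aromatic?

2

Ring A is fully conjugated (every ring atom contributes a p orbital); 2 ring double bonds (4 π electrons) plus a heteroatom lone pair (2) give 6 π electrons. 6 = 4(1)+2, so ring A is aromatic (imidazole).
Ring B is planar and fully conjugated; 2 ring double bonds (4 π electrons) plus a heteroatom lone pair (2) give 6 π electrons. That satisfies 4n+2 with n=1, so ring B is aromatic (thiophene).
Ring C has one sp³ carbon, so it is not fully conjugated — not aromatic (cycloheptatriene).
Ring D has only sp² ring atoms; a planar conformation would have a fully conjugated π system of 4 electrons. But 4 = 4(1), which is 4n not 4n+2, so ring D is not aromatic (cyclopentadienyl cation).
Aromatic: A, B. Total: 2.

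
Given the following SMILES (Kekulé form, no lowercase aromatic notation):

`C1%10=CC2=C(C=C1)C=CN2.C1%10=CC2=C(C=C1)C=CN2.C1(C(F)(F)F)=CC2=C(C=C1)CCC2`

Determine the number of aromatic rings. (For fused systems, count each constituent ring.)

The SMILES encodes a six-membered carbon ring with three alternating C=C double bonds, fused to a five-membered ring containing one N–H nitrogen and two C=C double bonds; a six-membered carbon ring with three alternating C=C double bonds, fused to a five-membered ring containing one N–H nitrogen and two C=C double bonds; a six-membered carbon ring with three alternating C=C double bonds, fused to a saturated five-membered carbon ring.
The fused 6/5-membered bicyclic (with one N–H) is a single π system with 9 sp² atoms and 10 π electrons from ring double bonds plus a heteroatom lone pair. 10 = 4(2)+2, so the system is aromatic and both rings count as aromatic (indole).
The fused 6/5-membered bicyclic (with one N–H) is a single π system with 9 sp² atoms and 10 π electrons from ring double bonds plus a heteroatom lone pair. 10 = 4(2)+2, so the system is aromatic and both rings count as aromatic (indole).
The 6-membered ring has a continuous p-orbital overlap around the ring; 3 ring double bonds give 6 π electrons. 6 = 4(1)+2, so it is aromatic (benzene ring).
The 5-membered ring has three sp³ carbons, so it is not fully conjugated — not aromatic (cyclopentane ring).
5 of the 6 rings are aromatic. Total: 5.

5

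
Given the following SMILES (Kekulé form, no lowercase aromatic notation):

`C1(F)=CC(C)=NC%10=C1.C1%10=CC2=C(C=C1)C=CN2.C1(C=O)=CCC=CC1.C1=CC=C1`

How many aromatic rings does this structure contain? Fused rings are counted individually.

The SMILES encodes a six-membered ring of five carbons and one nitrogen with three alternating double bonds; a six-membered carbon ring with three alternating C=C double bonds, fused to a five-membered ring containing one N–H nitrogen and two C=C double bonds; a six-membered carbon ring with two isolated C=C double bonds and two sp³ carbons; a four-membered carbon ring with two alternating C=C double bonds.
The 6-membered ring with one nitrogen is fully conjugated (every ring atom contributes a p orbital); 3 ring double bonds give 6 π electrons. That satisfies 4n+2 with n=1, so it is aromatic (pyridine).
The fused 6/5-membered bicyclic (with one N–H) is a single π system with 9 sp² atoms and 10 π electrons from ring double bonds plus a heteroatom lone pair. 10 = 4(2)+2, so the system is aromatic and both rings count as aromatic (indole).
The 6-membered ring has two sp³ carbons, so it is not fully conjugated — not aromatic (1,4-cyclohexadiene).
The 4-membered ring has only sp² ring atoms; a planar conformation would have a fully conjugated π system of 4 electrons. But 4 = 4(1), which is 4n not 4n+2, so it is not aromatic (cyclobutadiene) — cyclobutadiene is antiaromatic and distorts to a rectangle.
3 of the 5 rings are aromatic. Total: 3.

3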